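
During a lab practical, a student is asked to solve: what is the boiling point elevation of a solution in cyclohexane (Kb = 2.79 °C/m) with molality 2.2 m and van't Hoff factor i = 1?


ΔTb = Kb × m × i
= 2.79 × 2.2 × 1
= 6.138 °C

6.138 °C


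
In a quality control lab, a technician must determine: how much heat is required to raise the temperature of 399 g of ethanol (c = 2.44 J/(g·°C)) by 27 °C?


q = mcΔT = 399 × 2.44 × 27
= 26286.12 J

26286.12 J


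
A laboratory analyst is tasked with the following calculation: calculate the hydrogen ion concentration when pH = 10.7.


[H+] = 10^(-pH) = 10^(-10.7)
= 2.0×10^-11 M

2.0×10^-11 M


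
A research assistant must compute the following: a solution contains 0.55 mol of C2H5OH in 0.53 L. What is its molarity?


M = n/V = 0.55/0.53 = 1.038 mol/L

1.038 M


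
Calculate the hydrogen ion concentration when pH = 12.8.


[H+] = 10^(-pH) = 10^(-12.8)
= 1.58×10^-13 M

1.58×10^-13 M


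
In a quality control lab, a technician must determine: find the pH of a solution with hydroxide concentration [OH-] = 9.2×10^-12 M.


pOH = -log10([OH-]) = -log10(9.2×10^-12)
= 12 - log10(9.2) = 11.04
pH = 14 - pOH = 14 - 11.04 = 2.96

2.96


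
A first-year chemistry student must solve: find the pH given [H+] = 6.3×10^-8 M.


pH = -log10([H+]) = -log10(6.3×10^-8)
= 8 - log10(6.3)
= 8 - 0.8
= 7.2

7.2


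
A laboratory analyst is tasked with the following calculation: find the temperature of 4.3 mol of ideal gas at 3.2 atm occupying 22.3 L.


PV = nRT  (R = 0.08206 L·atm/(mol·K))
T = PV/(nR) = 3.2×22.3/(4.3×0.08206)
= 71.36/0.352858
= 202.23 K

202.23 K


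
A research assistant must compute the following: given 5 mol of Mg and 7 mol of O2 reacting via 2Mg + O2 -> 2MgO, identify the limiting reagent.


Mole ratio available / coefficient:
  Mg: 5/2 = 2.500
  O2: 7/1 = 7.000
Smaller ratio is limiting.

Mg


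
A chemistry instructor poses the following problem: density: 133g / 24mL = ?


ρ = mass/volume
= 133/24
= 5.542 g/mL

5.542 g/mL


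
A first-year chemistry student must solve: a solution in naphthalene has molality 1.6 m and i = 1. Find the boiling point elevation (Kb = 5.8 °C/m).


ΔTb = Kb × m × i
= 5.8 × 1.6 × 1
= 9.28 °C

9.28 °C


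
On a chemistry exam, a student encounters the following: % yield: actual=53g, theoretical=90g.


% yield = actual/theoretical × 100
= 53/90 × 100
= 58.89%

58.89%


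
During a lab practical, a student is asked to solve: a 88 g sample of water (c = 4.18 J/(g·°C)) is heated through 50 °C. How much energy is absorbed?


q = mcΔT = 88 × 4.18 × 50
= 18392.00 J

18392.00 J


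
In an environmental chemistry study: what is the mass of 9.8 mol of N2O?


M(N2O) = 44.02 g/mol
mass = n × M = 9.8 × 44.02 = 431.40 g

431.40 g


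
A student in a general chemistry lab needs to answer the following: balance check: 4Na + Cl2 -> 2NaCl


Equation: 4Na + Cl2 -> 2NaCl
Check atoms: Cl: 2=2, Na: 4≠2
Not balanced

No, not balanced


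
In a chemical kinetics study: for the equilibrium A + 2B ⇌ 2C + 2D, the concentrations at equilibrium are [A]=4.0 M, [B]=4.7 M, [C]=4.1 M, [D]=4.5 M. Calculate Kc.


Kc = [C]^2[D]^2/([A][B]^2)
= (4.1^2 × 4.5^2)/(4.0^1 × 4.7^2)
= 340.4025/88.36
= 3.852

3.852


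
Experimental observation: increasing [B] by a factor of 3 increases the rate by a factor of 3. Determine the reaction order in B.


rate ∝ [B]^n
3^n = 3 → n = 1
Order in B: 1

1


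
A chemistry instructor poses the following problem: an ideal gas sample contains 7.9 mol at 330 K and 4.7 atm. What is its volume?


PV = nRT  (R = 0.08206 L·atm/(mol·K))
V = nRT/P = 7.9×0.08206×330/4.7
= 45.517 L

45.517 L


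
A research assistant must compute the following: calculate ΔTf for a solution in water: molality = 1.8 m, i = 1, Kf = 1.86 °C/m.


ΔTf = Kf × m × i
= 1.86 × 1.8 × 1
= 3.348 °C

3.348 °C


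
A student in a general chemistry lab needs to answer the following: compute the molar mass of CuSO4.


M(CuSO4) = 1×63.55 + 1×32.07 + 4×16.0
= 63.55 + 32.07 + 64.0
= 159.62 g/mol

159.62 g/mol


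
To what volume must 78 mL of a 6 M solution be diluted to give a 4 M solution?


C1V1 = C2V2
6 × 78 = 4 × V2
V2 = 468/4 = 117.0 mL

117.0 mL


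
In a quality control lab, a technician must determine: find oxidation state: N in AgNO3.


(+1) + x + 3(-2) = 0, so x = +5
Oxidation number: +5

+5


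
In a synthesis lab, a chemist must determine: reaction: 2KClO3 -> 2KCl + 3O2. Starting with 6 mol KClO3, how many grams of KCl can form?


Mole ratio KCl:KClO3 = 2:2
n(KCl) = 6 × 2/2 = 6.000 mol
mass = 6.000 × 74.55 = 447.3 g

447.3 g


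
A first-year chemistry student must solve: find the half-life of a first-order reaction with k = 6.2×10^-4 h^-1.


t½ = ln2/k = 0.693147/(6.2×10^-4 h^-1)
= 1118 h

1118 h


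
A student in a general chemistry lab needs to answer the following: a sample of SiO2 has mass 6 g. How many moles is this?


M(SiO2) = 60.09 g/mol
n = mass/M = 6/60.09 = 0.0999 mol

0.0999 mol


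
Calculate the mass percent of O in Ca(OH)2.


M(Ca(OH)2) = 1×40.08 + 2×16.0 + 2×1.008 = 74.096 g/mol
Mass of O = 2 × 16.0 = 32.00 g/mol
% O = 32.00/74.096 × 100 = 43.19%

43.19%


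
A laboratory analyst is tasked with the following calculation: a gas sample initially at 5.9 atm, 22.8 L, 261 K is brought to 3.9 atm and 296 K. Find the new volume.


P1V1/T1 = P2V2/T2
V2 = P1V1T2/(T1P2)
= 5.9×22.8×296/(261×3.9)
= 39.118 L

39.118 L


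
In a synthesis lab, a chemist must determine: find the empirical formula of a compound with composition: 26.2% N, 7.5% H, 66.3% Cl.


Assume 100 g sample. Moles of each element:
  N: 26.2/14.01 = 1.87 mol
  H: 7.5/1.008 = 7.44 mol
  Cl: 66.3/35.45 = 1.87 mol
Divide by smallest (1.87):
  N: 1.87/1.87 = 1.0
  H: 7.44/1.87 = 3.98
  Cl: 1.87/1.87 = 1.0
Empirical formula: NH4Cl

NH4Cl


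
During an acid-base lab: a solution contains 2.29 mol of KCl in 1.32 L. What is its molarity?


M = n/V = 2.29/1.32 = 1.735 mol/L

1.735 M


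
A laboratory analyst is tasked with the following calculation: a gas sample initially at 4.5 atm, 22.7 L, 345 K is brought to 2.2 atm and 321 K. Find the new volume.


P1V1/T1 = P2V2/T2
V2 = P1V1T2/(T1P2)
= 4.5×22.7×321/(345×2.2)
= 43.202 L

43.202 L


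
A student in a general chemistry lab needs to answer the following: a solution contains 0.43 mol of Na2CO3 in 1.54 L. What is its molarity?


M = n/V = 0.43/1.54 = 0.279 mol/L

0.279 M


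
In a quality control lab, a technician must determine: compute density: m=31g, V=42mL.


ρ = mass/volume
= 31/42
= 0.738 g/mL

0.738 g/mL


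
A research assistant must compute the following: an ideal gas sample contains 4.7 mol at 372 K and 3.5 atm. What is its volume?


PV = nRT  (R = 0.08206 L·atm/(mol·K))
V = nRT/P = 4.7×0.08206×372/3.5
= 40.992 L

40.992 L


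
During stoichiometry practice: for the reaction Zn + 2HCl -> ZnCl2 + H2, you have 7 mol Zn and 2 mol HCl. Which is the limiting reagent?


Mole ratio available / coefficient:
  Zn: 7/1 = 7.000
  HCl: 2/2 = 1.000
Smaller ratio is limiting.

HCl


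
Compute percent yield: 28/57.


% yield = actual/theoretical × 100
= 28/57 × 100
= 49.12%

49.12%


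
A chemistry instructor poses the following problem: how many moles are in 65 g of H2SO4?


M(H2SO4) = 98.09 g/mol
n = mass/M = 65/98.09 = 0.6627 mol

0.6627 mol


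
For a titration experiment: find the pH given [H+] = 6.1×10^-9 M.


pH = -log10([H+]) = -log10(6.1×10^-9)
= 9 - log10(6.1)
= 9 - 0.79
= 8.21

8.21


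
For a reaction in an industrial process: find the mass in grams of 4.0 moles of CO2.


M(CO2) = 44.01 g/mol
mass = n × M = 4.0 × 44.01 = 176.04 g

176.04 g


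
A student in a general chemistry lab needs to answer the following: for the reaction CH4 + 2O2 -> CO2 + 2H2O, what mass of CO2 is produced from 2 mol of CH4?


Mole ratio CO2:CH4 = 1:1
n(CO2) = 2 × 1/1 = 2.000 mol
mass = 2.000 × 44.01 = 88.02 g

88.02 g


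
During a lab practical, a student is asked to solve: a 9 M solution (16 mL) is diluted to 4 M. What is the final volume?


C1V1 = C2V2
9 × 16 = 4 × V2
V2 = 144/4 = 36.0 mL

36.0 mL


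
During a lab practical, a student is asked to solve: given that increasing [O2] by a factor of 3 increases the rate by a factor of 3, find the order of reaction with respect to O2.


rate ∝ [O2]^n
3^n = 3 → n = 1
Order in O2: 1

1


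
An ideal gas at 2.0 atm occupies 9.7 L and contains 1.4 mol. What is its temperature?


PV = nRT  (R = 0.08206 L·atm/(mol·K))
T = PV/(nR) = 2.0×9.7/(1.4×0.08206)
= 19.40/0.114884
= 168.87 K

168.87 K


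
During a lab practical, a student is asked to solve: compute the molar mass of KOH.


M(KOH) = 1×39.1 + 1×16.0 + 1×1.008
= 39.1 + 16.0 + 1.01
= 56.11 g/mol

56.11 g/mol


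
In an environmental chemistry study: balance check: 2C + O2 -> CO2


Equation: 2C + O2 -> CO2
Check atoms: C: 2≠1, O: 2=2
Not balanced

No, not balanced


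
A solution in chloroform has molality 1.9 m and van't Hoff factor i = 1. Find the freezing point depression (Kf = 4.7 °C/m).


ΔTf = Kf × m × i
= 4.7 × 1.9 × 1
= 8.93 °C

8.93 °C


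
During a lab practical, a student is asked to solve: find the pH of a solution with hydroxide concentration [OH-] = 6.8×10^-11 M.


pOH = -log10([OH-]) = -log10(6.8×10^-11)
= 11 - log10(6.8) = 10.17
pH = 14 - pOH = 14 - 10.17 = 3.83

3.83


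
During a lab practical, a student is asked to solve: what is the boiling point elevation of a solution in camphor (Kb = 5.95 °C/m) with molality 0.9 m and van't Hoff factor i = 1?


ΔTb = Kb × m × i
= 5.95 × 0.9 × 1
= 5.355 °C

5.355 °C


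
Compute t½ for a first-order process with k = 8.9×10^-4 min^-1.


t½ = ln2/k = 0.693147/(8.9×10^-4 min^-1)
= 778.8 min

778.8 min


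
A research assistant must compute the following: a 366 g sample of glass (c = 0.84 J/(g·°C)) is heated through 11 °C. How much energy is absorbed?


q = mcΔT = 366 × 0.84 × 11
= 3381.84 J

3381.84 J


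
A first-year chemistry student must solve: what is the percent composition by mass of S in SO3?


M(SO3) = 1×32.07 + 3×16.0 = 80.07 g/mol
Mass of S = 1 × 32.07 = 32.07 g/mol
% S = 32.07/80.07 × 100 = 40.05%

40.05%


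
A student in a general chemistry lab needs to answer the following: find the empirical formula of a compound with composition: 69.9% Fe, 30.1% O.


Assume 100 g sample. Moles of each element:
  Fe: 69.9/55.85 = 1.252 mol
  O: 30.1/16.0 = 1.881 mol
Divide by smallest (1.252):
  Fe: 1.252/1.252 = 1.0
  O: 1.881/1.252 = 1.5
Multiply all ratios by 2 to obtain whole numbers.
Empirical formula: Fe2O3

Fe2O3


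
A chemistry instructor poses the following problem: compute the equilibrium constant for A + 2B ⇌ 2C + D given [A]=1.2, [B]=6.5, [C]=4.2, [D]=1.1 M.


Kc = [C]^2[D]/([A][B]^2)
= (4.2^2 × 1.1^1)/(1.2^1 × 6.5^2)
= 19.404/50.7
= 0.3827

0.3827


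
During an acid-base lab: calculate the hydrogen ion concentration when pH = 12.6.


[H+] = 10^(-pH) = 10^(-12.6)
= 2.51×10^-13 M

2.51×10^-13 M


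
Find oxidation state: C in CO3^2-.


x + 3(-2) = -2, so x = +4
Oxidation number: +4

+4


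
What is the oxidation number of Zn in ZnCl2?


Zn is +2
Oxidation number: +2

+2


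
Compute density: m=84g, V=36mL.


ρ = mass/volume
= 84/36
= 2.333 g/mL

2.333 g/mL


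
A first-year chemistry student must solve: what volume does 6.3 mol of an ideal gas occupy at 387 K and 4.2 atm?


PV = nRT  (R = 0.08206 L·atm/(mol·K))
V = nRT/P = 6.3×0.08206×387/4.2
= 47.636 L

47.636 L


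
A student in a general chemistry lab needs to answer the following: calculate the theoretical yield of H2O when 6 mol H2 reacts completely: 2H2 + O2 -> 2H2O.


Mole ratio H2O:H2 = 2:2
n(H2O) = 6 × 2/2 = 6.000 mol
mass = 6.000 × 18.02 = 108.12 g

108.12 g


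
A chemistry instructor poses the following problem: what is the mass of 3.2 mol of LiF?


M(LiF) = 25.94 g/mol
mass = n × M = 3.2 × 25.94 = 83.01 g

83.01 g


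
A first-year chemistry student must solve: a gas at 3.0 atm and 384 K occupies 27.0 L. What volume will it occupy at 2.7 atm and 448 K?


P1V1/T1 = P2V2/T2
V2 = P1V1T2/(T1P2)
= 3.0×27.0×448/(384×2.7)
= 35.0 L

35.0 L


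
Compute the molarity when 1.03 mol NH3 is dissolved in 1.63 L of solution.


M = n/V = 1.03/1.63 = 0.632 mol/L

0.632 M


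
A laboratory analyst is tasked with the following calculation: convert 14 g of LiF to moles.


M(LiF) = 25.94 g/mol
n = mass/M = 14/25.94 = 0.5397 mol

0.5397 mol


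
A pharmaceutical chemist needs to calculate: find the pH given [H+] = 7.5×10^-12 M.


pH = -log10([H+]) = -log10(7.5×10^-12)
= 12 - log10(7.5)
= 12 - 0.88
= 11.12

11.12


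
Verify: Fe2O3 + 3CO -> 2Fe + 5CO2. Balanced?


Equation: Fe2O3 + 3CO -> 2Fe + 5CO2
Check atoms: C: 3≠5, Fe: 2=2, O: 6≠10
Not balanced

No, not balanced


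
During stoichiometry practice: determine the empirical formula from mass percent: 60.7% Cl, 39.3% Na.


Assume 100 g sample. Moles of each element:
  Cl: 60.7/35.45 = 1.712 mol
  Na: 39.3/22.99 = 1.709 mol
Divide by smallest (1.709):
  Cl: 1.712/1.709 = 1.0
  Na: 1.709/1.709 = 1.0
Empirical formula: NaCl

NaCl


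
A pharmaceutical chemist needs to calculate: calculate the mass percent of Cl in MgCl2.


M(MgCl2) = 1×24.31 + 2×35.45 = 95.21 g/mol
Mass of Cl = 2 × 35.45 = 70.90 g/mol
% Cl = 70.90/95.21 × 100 = 74.47%

74.47%


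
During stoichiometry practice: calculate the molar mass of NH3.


M(NH3) = 1×14.01 + 3×1.008
= 14.01 + 3.02
= 17.03 g/mol

17.03 g/mol


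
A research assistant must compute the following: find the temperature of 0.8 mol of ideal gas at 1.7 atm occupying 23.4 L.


PV = nRT  (R = 0.08206 L·atm/(mol·K))
T = PV/(nR) = 1.7×23.4/(0.8×0.08206)
= 39.78/0.065648
= 605.96 K

605.96 K


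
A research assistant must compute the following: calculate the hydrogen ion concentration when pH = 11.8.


[H+] = 10^(-pH) = 10^(-11.8)
= 1.58×10^-12 M

1.58×10^-12 M


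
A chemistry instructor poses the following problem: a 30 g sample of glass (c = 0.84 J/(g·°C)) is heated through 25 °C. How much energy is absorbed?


q = mcΔT = 30 × 0.84 × 25
= 630.00 J

630.00 J


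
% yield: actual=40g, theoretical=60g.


% yield = actual/theoretical × 100
= 40/60 × 100
= 66.67%

66.67%


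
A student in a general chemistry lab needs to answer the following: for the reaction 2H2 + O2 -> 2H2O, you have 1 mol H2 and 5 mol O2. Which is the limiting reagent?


Mole ratio available / coefficient:
  H2: 1/2 = 0.500
  O2: 5/1 = 5.000
Smaller ratio is limiting.

H2


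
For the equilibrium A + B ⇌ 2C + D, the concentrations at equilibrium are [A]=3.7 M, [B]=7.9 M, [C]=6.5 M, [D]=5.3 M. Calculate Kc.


Kc = [C]^2[D]/([A][B])
= (6.5^2 × 5.3^1)/(3.7^1 × 7.9^1)
= 223.925/29.23
= 7.661

7.661


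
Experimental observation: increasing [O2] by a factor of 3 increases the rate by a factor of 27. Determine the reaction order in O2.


rate ∝ [O2]^n
3^n = 27 → n = 3
Order in O2: 3

3


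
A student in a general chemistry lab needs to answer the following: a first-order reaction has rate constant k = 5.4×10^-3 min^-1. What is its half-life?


t½ = ln2/k = 0.693147/(5.4×10^-3 min^-1)
= 128.4 min

128.4 min


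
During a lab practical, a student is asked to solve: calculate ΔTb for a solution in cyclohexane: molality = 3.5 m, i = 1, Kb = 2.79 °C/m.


ΔTb = Kb × m × i
= 2.79 × 3.5 × 1
= 9.765 °C

9.765 °C


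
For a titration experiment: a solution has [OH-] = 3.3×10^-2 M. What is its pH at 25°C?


pOH = -log10([OH-]) = -log10(3.3×10^-2)
= 2 - log10(3.3) = 1.48
pH = 14 - pOH = 14 - 1.48 = 12.52

12.52


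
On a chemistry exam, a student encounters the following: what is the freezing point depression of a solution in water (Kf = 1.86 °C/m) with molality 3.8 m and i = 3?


ΔTf = Kf × m × i
= 1.86 × 3.8 × 3
= 21.204 °C

21.204 °C


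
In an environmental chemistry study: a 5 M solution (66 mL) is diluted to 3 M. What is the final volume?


C1V1 = C2V2
5 × 66 = 3 × V2
V2 = 330/3 = 110.0 mL

110.0 mL


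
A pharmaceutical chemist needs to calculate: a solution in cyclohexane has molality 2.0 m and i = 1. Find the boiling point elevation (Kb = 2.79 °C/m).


ΔTb = Kb × m × i
= 2.79 × 2.0 × 1
= 5.58 °C

5.58 °C


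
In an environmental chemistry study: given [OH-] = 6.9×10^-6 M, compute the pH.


pOH = -log10([OH-]) = -log10(6.9×10^-6)
= 6 - log10(6.9) = 5.16
pH = 14 - pOH = 14 - 5.16 = 8.84

8.84


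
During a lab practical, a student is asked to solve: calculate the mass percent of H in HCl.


M(HCl) = 1×1.008 + 1×35.45 = 36.458 g/mol
Mass of H = 1 × 1.008 = 1.008 g/mol
% H = 1.008/36.458 × 100 = 2.76%

2.76%


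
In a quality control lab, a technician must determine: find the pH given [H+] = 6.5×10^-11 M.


pH = -log10([H+]) = -log10(6.5×10^-11)
= 11 - log10(6.5)
= 11 - 0.81
= 10.19

10.19


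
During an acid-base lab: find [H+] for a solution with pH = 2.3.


[H+] = 10^(-pH) = 10^(-2.3)
= 5.01×10^-3 M

5.01×10^-3 M


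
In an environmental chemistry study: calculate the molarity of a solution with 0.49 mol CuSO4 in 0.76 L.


M = n/V = 0.49/0.76 = 0.645 mol/L

0.645 M


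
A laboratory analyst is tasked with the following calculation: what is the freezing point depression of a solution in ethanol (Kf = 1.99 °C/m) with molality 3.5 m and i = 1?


ΔTf = Kf × m × i
= 1.99 × 3.5 × 1
= 6.965 °C

6.965 °C


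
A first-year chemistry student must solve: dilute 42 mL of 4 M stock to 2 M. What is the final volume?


C1V1 = C2V2
4 × 42 = 2 × V2
V2 = 168/2 = 84.0 mL

84.0 mL


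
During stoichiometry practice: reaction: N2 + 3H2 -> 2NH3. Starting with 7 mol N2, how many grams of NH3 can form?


Mole ratio NH3:N2 = 2:1
n(NH3) = 7 × 2/1 = 14.000 mol
mass = 14.000 × 17.03 = 238.42 g

238.42 g


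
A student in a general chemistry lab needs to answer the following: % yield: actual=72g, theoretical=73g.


% yield = actual/theoretical × 100
= 72/73 × 100
= 98.63%

98.63%


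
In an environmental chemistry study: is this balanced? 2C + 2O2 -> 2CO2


Equation: 2C + 2O2 -> 2CO2
Check atoms: C: 2=2, O: 4=4
Balanced

Yes, balanced


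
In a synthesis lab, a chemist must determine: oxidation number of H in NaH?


H with a metal (hydride): -1
Oxidation number: -1

-1


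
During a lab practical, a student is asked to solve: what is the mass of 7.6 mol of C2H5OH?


M(C2H5OH) = 46.07 g/mol
mass = n × M = 7.6 × 46.07 = 350.13 g

350.13 g


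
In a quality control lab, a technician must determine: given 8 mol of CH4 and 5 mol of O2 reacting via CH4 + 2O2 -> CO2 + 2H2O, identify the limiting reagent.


Mole ratio available / coefficient:
  CH4: 8/1 = 8.000
  O2: 5/2 = 2.500
Smaller ratio is limiting.

O2


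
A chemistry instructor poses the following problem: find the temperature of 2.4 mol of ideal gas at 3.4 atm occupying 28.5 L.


PV = nRT  (R = 0.08206 L·atm/(mol·K))
T = PV/(nR) = 3.4×28.5/(2.4×0.08206)
= 96.90/0.196944
= 492.02 K

492.02 K


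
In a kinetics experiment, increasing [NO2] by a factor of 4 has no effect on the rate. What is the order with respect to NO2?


rate ∝ [NO2]^n
rate ∝ [NO2]^0
Order in NO2: 0

0


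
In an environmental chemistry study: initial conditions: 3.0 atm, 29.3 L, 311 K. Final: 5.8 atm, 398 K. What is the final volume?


P1V1/T1 = P2V2/T2
V2 = P1V1T2/(T1P2)
= 3.0×29.3×398/(311×5.8)
= 19.395 L

19.395 L


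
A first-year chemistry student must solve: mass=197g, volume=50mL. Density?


ρ = mass/volume
= 197/50
= 3.94 g/mL

3.94 g/mL


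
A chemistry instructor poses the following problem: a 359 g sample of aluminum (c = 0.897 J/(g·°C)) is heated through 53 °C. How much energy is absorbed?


q = mcΔT = 359 × 0.897 × 53
= 17067.22 J

17067.22 J


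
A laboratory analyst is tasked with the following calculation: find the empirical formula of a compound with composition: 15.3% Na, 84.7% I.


Assume 100 g sample. Moles of each element:
  Na: 15.3/22.99 = 0.666 mol
  I: 84.7/126.9 = 0.667 mol
Divide by smallest (0.666):
  Na: 0.666/0.666 = 1.0
  I: 0.667/0.666 = 1.0
Empirical formula: NaI

NaI


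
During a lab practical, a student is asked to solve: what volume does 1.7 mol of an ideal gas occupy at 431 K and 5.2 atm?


PV = nRT  (R = 0.08206 L·atm/(mol·K))
V = nRT/P = 1.7×0.08206×431/5.2
= 11.563 L

11.563 L


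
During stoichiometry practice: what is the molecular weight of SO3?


M(SO3) = 1×32.07 + 3×16.0
= 32.07 + 48.0
= 80.07 g/mol

80.07 g/mol


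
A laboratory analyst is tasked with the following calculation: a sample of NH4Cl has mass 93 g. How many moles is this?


M(NH4Cl) = 53.49 g/mol
n = mass/M = 93/53.49 = 1.7386 mol

1.7386 mol


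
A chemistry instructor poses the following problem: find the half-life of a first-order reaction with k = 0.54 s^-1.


t½ = ln2/k = 0.693147/(0.54 s^-1)
= 1.284 s

1.284 s


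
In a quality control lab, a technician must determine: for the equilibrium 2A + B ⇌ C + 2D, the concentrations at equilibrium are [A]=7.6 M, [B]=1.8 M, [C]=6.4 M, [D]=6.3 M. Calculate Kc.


Kc = [C][D]^2/([A]^2[B])
= (6.4^1 × 6.3^2)/(7.6^2 × 1.8^1)
= 254.016/103.968
= 2.443

2.443


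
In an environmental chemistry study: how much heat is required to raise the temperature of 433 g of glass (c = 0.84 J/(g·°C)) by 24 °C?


q = mcΔT = 433 × 0.84 × 24
= 8729.28 J

8729.28 J


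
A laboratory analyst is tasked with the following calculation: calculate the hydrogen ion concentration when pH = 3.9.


[H+] = 10^(-pH) = 10^(-3.9)
= 1.26×10^-4 M

1.26×10^-4 M


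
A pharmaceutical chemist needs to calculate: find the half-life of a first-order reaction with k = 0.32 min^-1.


t½ = ln2/k = 0.693147/(0.32 min^-1)
= 2.166 min

2.166 min


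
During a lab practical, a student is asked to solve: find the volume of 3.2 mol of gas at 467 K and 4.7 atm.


PV = nRT  (R = 0.08206 L·atm/(mol·K))
V = nRT/P = 3.2×0.08206×467/4.7
= 26.092 L

26.092 L


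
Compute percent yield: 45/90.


% yield = actual/theoretical × 100
= 45/90 × 100
= 50.0%

50.0%


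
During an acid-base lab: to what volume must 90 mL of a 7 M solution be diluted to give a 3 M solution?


C1V1 = C2V2
7 × 90 = 3 × V2
V2 = 630/3 = 210.0 mL

210.0 mL


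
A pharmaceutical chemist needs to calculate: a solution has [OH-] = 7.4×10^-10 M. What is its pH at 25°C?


pOH = -log10([OH-]) = -log10(7.4×10^-10)
= 10 - log10(7.4) = 9.13
pH = 14 - pOH = 14 - 9.13 = 4.87

4.87


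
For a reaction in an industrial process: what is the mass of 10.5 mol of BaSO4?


M(BaSO4) = 233.4 g/mol
mass = n × M = 10.5 × 233.4 = 2450.70 g

2450.70 g


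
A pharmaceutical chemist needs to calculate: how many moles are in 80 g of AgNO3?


M(AgNO3) = 169.88 g/mol
n = mass/M = 80/169.88 = 0.4709 mol

0.4709 mol


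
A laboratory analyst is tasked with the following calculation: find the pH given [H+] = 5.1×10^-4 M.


pH = -log10([H+]) = -log10(5.1×10^-4)
= 4 - log10(5.1)
= 4 - 0.71
= 3.29

3.29


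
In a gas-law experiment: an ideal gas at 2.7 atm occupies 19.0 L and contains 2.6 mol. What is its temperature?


PV = nRT  (R = 0.08206 L·atm/(mol·K))
T = PV/(nR) = 2.7×19.0/(2.6×0.08206)
= 51.30/0.213356
= 240.44 K

240.44 K


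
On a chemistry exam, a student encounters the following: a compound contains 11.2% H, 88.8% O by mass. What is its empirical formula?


Assume 100 g sample. Moles of each element:
  H: 11.2/1.008 = 11.111 mol
  O: 88.8/16.0 = 5.55 mol
Divide by smallest (5.55):
  H: 11.111/5.55 = 2.0
  O: 5.55/5.55 = 1.0
Empirical formula: H2O

H2O


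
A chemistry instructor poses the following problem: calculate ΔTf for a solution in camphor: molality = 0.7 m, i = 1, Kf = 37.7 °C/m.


ΔTf = Kf × m × i
= 37.7 × 0.7 × 1
= 26.39 °C

26.39 °C


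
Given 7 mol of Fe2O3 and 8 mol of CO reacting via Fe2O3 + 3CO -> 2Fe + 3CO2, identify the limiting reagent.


Mole ratio available / coefficient:
  Fe2O3: 7/1 = 7.000
  CO: 8/3 = 2.667
Smaller ratio is limiting.

CO


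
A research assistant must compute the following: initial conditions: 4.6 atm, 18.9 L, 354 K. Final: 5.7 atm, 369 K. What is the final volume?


P1V1/T1 = P2V2/T2
V2 = P1V1T2/(T1P2)
= 4.6×18.9×369/(354×5.7)
= 15.899 L

15.899 L


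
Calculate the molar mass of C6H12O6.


M(C6H12O6) = 6×12.01 + 12×1.008 + 6×16.0
= 72.06 + 12.1 + 96.0
= 180.16 g/mol

180.16 g/mol


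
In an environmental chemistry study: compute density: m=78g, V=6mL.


ρ = mass/volume
= 78/6
= 13.0 g/mL

13.0 g/mL


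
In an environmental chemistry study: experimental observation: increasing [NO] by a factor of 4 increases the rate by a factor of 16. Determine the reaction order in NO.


rate ∝ [NO]^n
4^n = 16 → n = 2
Order in NO: 2

2


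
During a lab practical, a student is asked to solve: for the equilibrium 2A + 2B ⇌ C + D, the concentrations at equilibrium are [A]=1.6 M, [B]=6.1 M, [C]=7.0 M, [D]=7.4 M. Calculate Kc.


Kc = [C][D]/([A]^2[B]^2)
= (7.0^1 × 7.4^1)/(1.6^2 × 6.1^2)
= 51.8/95.2576
= 0.5438

0.5438


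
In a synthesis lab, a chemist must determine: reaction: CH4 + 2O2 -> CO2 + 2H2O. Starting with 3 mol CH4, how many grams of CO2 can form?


Mole ratio CO2:CH4 = 1:1
n(CO2) = 3 × 1/1 = 3.000 mol
mass = 3.000 × 44.01 = 132.03 g

132.03 g


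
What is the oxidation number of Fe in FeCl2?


x + 2(-1) = 0, so x = +2
Oxidation number: +2

+2


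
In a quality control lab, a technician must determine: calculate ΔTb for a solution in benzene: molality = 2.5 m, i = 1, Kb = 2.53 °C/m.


ΔTb = Kb × m × i
= 2.53 × 2.5 × 1
= 6.325 °C

6.325 °C


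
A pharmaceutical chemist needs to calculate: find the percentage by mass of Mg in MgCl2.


M(MgCl2) = 1×24.31 + 2×35.45 = 95.21 g/mol
Mass of Mg = 1 × 24.31 = 24.31 g/mol
% Mg = 24.31/95.21 × 100 = 25.53%

25.53%


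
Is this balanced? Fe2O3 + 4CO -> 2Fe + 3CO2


Equation: Fe2O3 + 4CO -> 2Fe + 3CO2
Check atoms: C: 4≠3, Fe: 2=2, O: 7≠6
Not balanced

No, not balanced


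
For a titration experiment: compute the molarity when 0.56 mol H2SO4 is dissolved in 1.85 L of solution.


M = n/V = 0.56/1.85 = 0.303 mol/L

0.303 M


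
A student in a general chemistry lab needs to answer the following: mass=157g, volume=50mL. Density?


ρ = mass/volume
= 157/50
= 3.14 g/mL

3.14 g/mL


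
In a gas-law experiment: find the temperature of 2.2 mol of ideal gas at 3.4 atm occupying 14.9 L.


PV = nRT  (R = 0.08206 L·atm/(mol·K))
T = PV/(nR) = 3.4×14.9/(2.2×0.08206)
= 50.66/0.180532
= 280.62 K

280.62 K


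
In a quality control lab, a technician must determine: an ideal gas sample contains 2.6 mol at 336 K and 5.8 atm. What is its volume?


PV = nRT  (R = 0.08206 L·atm/(mol·K))
V = nRT/P = 2.6×0.08206×336/5.8
= 12.36 L

12.36 L


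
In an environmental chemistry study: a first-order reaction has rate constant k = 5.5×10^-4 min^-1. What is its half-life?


t½ = ln2/k = 0.693147/(5.5×10^-4 min^-1)
= 1260 min

1260 min


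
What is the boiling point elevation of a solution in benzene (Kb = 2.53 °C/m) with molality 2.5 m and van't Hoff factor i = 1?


ΔTb = Kb × m × i
= 2.53 × 2.5 × 1
= 6.325 °C

6.325 °C


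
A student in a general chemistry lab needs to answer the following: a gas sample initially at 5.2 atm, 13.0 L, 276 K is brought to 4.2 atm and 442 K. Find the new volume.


P1V1/T1 = P2V2/T2
V2 = P1V1T2/(T1P2)
= 5.2×13.0×442/(276×4.2)
= 25.776 L

25.776 L


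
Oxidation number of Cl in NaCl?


halide: -1
Oxidation number: -1

-1


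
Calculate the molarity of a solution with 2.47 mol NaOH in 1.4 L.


M = n/V = 2.47/1.4 = 1.764 mol/L

1.764 M


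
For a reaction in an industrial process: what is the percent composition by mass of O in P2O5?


M(P2O5) = 2×30.97 + 5×16.0 = 141.94 g/mol
Mass of O = 5 × 16.0 = 80.00 g/mol
% O = 80.00/141.94 × 100 = 56.36%

56.36%


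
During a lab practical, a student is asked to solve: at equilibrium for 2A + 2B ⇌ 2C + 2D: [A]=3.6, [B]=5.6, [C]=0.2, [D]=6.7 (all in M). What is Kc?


Kc = [C]^2[D]^2/([A]^2[B]^2)
= (0.2^2 × 6.7^2)/(3.6^2 × 5.6^2)
= 1.7956/406.4256
= 0.004418

0.004418


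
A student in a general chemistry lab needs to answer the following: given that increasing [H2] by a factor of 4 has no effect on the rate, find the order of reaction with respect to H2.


rate ∝ [H2]^n
rate ∝ [H2]^0
Order in H2: 0

0


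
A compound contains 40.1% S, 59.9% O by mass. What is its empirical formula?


Assume 100 g sample. Moles of each element:
  S: 40.1/32.07 = 1.25 mol
  O: 59.9/16.0 = 3.744 mol
Divide by smallest (1.25):
  S: 1.25/1.25 = 1.0
  O: 3.744/1.25 = 3.0
Empirical formula: SO3

SO3


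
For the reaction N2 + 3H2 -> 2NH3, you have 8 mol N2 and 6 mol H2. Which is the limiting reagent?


Mole ratio available / coefficient:
  N2: 8/1 = 8.000
  H2: 6/3 = 2.000
Smaller ratio is limiting.

H2


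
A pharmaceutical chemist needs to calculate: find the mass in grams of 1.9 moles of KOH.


M(KOH) = 56.11 g/mol
mass = n × M = 1.9 × 56.11 = 106.61 g

106.61 g


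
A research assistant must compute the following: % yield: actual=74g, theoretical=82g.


% yield = actual/theoretical × 100
= 74/82 × 100
= 90.24%

90.24%


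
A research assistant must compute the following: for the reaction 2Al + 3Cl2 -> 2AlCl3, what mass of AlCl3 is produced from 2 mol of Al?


Mole ratio AlCl3:Al = 2:2
n(AlCl3) = 2 × 2/2 = 2.000 mol
mass = 2.000 × 133.33 = 266.66 g

266.66 g


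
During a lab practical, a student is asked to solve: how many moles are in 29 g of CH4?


M(CH4) = 16.04 g/mol
n = mass/M = 29/16.04 = 1.808 mol

1.808 mol


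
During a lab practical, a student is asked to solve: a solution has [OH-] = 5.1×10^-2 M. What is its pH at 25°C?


pOH = -log10([OH-]) = -log10(5.1×10^-2)
= 2 - log10(5.1) = 1.29
pH = 14 - pOH = 14 - 1.29 = 12.71

12.71


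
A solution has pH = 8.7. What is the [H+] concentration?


[H+] = 10^(-pH) = 10^(-8.7)
= 2.0×10^-9 M

2.0×10^-9 M


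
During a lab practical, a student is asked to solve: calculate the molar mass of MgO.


M(MgO) = 1×24.31 + 1×16.0
= 24.31 + 16.0
= 40.31 g/mol

40.31 g/mol


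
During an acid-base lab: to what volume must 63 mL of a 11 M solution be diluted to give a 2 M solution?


C1V1 = C2V2
11 × 63 = 2 × V2
V2 = 693/2 = 346.5 mL

346.5 mL


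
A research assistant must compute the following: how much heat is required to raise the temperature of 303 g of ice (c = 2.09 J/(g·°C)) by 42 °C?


q = mcΔT = 303 × 2.09 × 42
= 26597.34 J

26597.34 J


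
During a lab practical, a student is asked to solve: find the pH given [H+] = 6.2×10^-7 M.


pH = -log10([H+]) = -log10(6.2×10^-7)
= 7 - log10(6.2)
= 7 - 0.79
= 6.21

6.21


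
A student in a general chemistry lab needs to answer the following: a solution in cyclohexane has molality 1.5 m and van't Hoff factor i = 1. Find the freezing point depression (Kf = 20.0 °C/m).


ΔTf = Kf × m × i
= 20.0 × 1.5 × 1
= 30.0 °C

30.0 °C


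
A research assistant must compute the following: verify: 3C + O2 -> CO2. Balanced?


Equation: 3C + O2 -> CO2
Check atoms: C: 3≠1, O: 2=2
Not balanced

No, not balanced


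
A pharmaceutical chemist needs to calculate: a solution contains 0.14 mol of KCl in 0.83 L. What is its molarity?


M = n/V = 0.14/0.83 = 0.169 mol/L

0.169 M


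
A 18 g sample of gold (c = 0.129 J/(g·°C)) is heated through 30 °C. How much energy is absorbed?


q = mcΔT = 18 × 0.129 × 30
= 69.66 J

69.66 J


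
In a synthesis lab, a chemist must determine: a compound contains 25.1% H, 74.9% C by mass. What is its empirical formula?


Assume 100 g sample. Moles of each element:
  H: 25.1/1.008 = 24.901 mol
  C: 74.9/12.01 = 6.236 mol
Divide by smallest (6.236):
  H: 24.901/6.236 = 3.99
  C: 6.236/6.236 = 1.0
Empirical formula: CH4

CH4


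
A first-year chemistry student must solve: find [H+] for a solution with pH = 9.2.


[H+] = 10^(-pH) = 10^(-9.2)
= 6.31×10^-10 M

6.31×10^-10 M


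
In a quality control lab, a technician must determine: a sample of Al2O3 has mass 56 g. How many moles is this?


M(Al2O3) = 101.96 g/mol
n = mass/M = 56/101.96 = 0.5492 mol

0.5492 mol


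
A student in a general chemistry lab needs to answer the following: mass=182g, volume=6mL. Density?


ρ = mass/volume
= 182/6
= 30.333 g/mL

30.333 g/mL


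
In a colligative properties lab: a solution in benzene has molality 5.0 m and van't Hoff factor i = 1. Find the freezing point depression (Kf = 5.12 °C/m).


ΔTf = Kf × m × i
= 5.12 × 5.0 × 1
= 25.6 °C

25.6 °C


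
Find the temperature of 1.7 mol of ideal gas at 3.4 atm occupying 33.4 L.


PV = nRT  (R = 0.08206 L·atm/(mol·K))
T = PV/(nR) = 3.4×33.4/(1.7×0.08206)
= 113.56/0.139502
= 814.04 K

814.04 K


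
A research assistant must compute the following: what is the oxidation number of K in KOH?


Group 1 metal: +1
Oxidation number: +1

+1


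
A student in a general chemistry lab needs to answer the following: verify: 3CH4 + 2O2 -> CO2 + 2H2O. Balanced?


Equation: 3CH4 + 2O2 -> CO2 + 2H2O
Check atoms: C: 3≠1, H: 12≠4, O: 4=4
Not balanced

No, not balanced


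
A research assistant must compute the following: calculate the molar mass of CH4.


M(CH4) = 1×12.01 + 4×1.008
= 12.01 + 4.03
= 16.04 g/mol

16.04 g/mol


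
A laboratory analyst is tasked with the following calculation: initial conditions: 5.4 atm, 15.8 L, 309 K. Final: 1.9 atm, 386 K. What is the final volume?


P1V1/T1 = P2V2/T2
V2 = P1V1T2/(T1P2)
= 5.4×15.8×386/(309×1.9)
= 56.095 L

56.095 L


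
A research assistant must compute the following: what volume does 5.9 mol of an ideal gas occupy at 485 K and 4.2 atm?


PV = nRT  (R = 0.08206 L·atm/(mol·K))
V = nRT/P = 5.9×0.08206×485/4.2
= 55.908 L

55.908 L


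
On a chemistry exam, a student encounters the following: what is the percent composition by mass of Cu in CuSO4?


M(CuSO4) = 1×63.55 + 1×32.07 + 4×16.0 = 159.62 g/mol
Mass of Cu = 1 × 63.55 = 63.55 g/mol
% Cu = 63.55/159.62 × 100 = 39.81%

39.81%


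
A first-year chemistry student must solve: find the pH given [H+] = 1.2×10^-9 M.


pH = -log10([H+]) = -log10(1.2×10^-9)
= 9 - log10(1.2)
= 9 - 0.08
= 8.92

8.92


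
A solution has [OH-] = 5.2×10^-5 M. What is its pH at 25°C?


pOH = -log10([OH-]) = -log10(5.2×10^-5)
= 5 - log10(5.2) = 4.28
pH = 14 - pOH = 14 - 4.28 = 9.72

9.72


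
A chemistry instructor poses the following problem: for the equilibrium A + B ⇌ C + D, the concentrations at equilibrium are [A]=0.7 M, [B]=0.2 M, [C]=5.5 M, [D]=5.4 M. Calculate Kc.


Kc = [C][D]/([A][B])
= (5.5^1 × 5.4^1)/(0.7^1 × 0.2^1)
= 29.7/0.14
= 212.1

212.1


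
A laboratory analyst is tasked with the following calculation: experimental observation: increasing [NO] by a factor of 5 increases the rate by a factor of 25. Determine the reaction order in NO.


rate ∝ [NO]^n
5^n = 25 → n = 2
Order in NO: 2

2


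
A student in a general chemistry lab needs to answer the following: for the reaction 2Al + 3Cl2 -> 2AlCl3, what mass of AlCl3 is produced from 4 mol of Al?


Mole ratio AlCl3:Al = 2:2
n(AlCl3) = 4 × 2/2 = 4.000 mol
mass = 4.000 × 133.33 = 533.32 g

533.32 g


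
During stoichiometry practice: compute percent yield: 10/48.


% yield = actual/theoretical × 100
= 10/48 × 100
= 20.83%

20.83%


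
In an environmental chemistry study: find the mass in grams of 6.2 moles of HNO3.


M(HNO3) = 63.02 g/mol
mass = n × M = 6.2 × 63.02 = 390.72 g

390.72 g


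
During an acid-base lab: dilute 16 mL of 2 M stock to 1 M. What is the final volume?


C1V1 = C2V2
2 × 16 = 1 × V2
V2 = 32/1 = 32.0 mL

32.0 mL


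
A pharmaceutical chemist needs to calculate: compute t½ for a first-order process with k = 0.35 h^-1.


t½ = ln2/k = 0.693147/(0.35 h^-1)
= 1.980 h

1.980 h


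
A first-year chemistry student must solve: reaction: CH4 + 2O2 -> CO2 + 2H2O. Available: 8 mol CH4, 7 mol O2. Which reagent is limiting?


Mole ratio available / coefficient:
  CH4: 8/1 = 8.000
  O2: 7/2 = 3.500
Smaller ratio is limiting.

O2


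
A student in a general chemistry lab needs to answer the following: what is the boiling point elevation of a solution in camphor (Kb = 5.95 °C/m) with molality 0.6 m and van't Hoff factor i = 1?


ΔTb = Kb × m × i
= 5.95 × 0.6 × 1
= 3.57 °C

3.57 °C


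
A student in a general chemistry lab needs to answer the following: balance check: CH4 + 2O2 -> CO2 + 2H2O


Equation: CH4 + 2O2 -> CO2 + 2H2O
Check atoms: C: 1=1, H: 4=4, O: 4=4
Balanced

Yes, balanced


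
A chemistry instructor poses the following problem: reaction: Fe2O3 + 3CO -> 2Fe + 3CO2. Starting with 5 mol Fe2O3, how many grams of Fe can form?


Mole ratio Fe:Fe2O3 = 2:1
n(Fe) = 5 × 2/1 = 10.000 mol
mass = 10.000 × 55.85 = 558.5 g

558.5 g


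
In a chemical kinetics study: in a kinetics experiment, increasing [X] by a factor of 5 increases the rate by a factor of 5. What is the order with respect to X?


rate ∝ [X]^n
5^n = 5 → n = 1
Order in X: 1

1


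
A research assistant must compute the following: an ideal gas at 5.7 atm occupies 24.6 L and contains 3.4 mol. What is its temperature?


PV = nRT  (R = 0.08206 L·atm/(mol·K))
T = PV/(nR) = 5.7×24.6/(3.4×0.08206)
= 140.22/0.279004
= 502.57 K

502.57 K


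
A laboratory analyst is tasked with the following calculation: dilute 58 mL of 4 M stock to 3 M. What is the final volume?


C1V1 = C2V2
4 × 58 = 3 × V2
V2 = 232/3 = 77.33 mL

77.33 mL


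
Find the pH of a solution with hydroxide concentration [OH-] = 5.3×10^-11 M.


pOH = -log10([OH-]) = -log10(5.3×10^-11)
= 11 - log10(5.3) = 10.28
pH = 14 - pOH = 14 - 10.28 = 3.72

3.72


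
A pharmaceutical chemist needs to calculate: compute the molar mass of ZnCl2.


M(ZnCl2) = 1×65.38 + 2×35.45
= 65.38 + 70.9
= 136.28 g/mol

136.28 g/mol


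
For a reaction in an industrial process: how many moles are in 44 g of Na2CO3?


M(Na2CO3) = 105.99 g/mol
n = mass/M = 44/105.99 = 0.4151 mol

0.4151 mol


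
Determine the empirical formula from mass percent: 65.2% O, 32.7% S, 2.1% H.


Assume 100 g sample. Moles of each element:
  O: 65.2/16.0 = 4.075 mol
  S: 32.7/32.07 = 1.02 mol
  H: 2.1/1.008 = 2.083 mol
Divide by smallest (1.02):
  O: 4.075/1.02 = 4.0
  S: 1.02/1.02 = 1.0
  H: 2.083/1.02 = 2.04
Empirical formula: H2SO4

H2SO4


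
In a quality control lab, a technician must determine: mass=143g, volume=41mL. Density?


ρ = mass/volume
= 143/41
= 3.488 g/mL

3.488 g/mL


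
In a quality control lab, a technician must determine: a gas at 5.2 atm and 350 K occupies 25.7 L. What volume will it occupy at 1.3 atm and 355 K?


P1V1/T1 = P2V2/T2
V2 = P1V1T2/(T1P2)
= 5.2×25.7×355/(350×1.3)
= 104.269 L

104.269 L


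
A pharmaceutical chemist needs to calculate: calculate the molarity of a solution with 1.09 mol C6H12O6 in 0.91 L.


M = n/V = 1.09/0.91 = 1.198 mol/L

1.198 M


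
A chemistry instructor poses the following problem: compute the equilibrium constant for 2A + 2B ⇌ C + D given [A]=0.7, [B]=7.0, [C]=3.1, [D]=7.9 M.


Kc = [C][D]/([A]^2[B]^2)
= (3.1^1 × 7.9^1)/(0.7^2 × 7.0^2)
= 24.49/24.01
= 1.020

1.020
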